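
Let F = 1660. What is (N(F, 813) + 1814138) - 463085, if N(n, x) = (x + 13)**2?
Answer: 2033329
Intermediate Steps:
N(n, x) = (13 + x)**2
(N(F, 813) + 1814138) - 463085 = ((13 + 813)**2 + 1814138) - 463085 = (826**2 + 1814138) - 463085 = (682276 + 1814138) - 463085 = 2496414 - 463085 = 2033329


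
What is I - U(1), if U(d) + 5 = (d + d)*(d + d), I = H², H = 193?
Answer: 37250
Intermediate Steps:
I = 37249 (I = 193² = 37249)
U(d) = -5 + 4*d² (U(d) = -5 + (d + d)*(d + d) = -5 + (2*d)*(2*d) = -5 + 4*d²)
I - U(1) = 37249 - (-5 + 4*1²) = 37249 - (-5 + 4*1) = 37249 - (-5 + 4) = 37249 - 1*(-1) = 37249 + 1 = 37250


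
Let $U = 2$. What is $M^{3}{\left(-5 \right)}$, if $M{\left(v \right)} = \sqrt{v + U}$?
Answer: $- 3 i \sqrt{3} \approx - 5.1962 i$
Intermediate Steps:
$M{\left(v \right)} = \sqrt{2 + v}$ ($M{\left(v \right)} = \sqrt{v + 2} = \sqrt{2 + v}$)
$M^{3}{\left(-5 \right)} = \left(\sqrt{2 - 5}\right)^{3} = \left(\sqrt{-3}\right)^{3} = \left(i \sqrt{3}\right)^{3} = - 3 i \sqrt{3}$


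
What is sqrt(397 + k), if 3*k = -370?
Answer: sqrt(2463)/3 ≈ 16.543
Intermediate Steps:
k = -370/3 (k = (1/3)*(-370) = -370/3 ≈ -123.33)
sqrt(397 + k) = sqrt(397 - 370/3) = sqrt(821/3) = sqrt(2463)/3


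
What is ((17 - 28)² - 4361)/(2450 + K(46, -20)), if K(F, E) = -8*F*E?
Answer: -424/981 ≈ -0.43221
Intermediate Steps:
K(F, E) = -8*E*F
((17 - 28)² - 4361)/(2450 + K(46, -20)) = ((17 - 28)² - 4361)/(2450 - 8*(-20)*46) = ((-11)² - 4361)/(2450 + 7360) = (121 - 4361)/9810 = -4240*1/9810 = -424/981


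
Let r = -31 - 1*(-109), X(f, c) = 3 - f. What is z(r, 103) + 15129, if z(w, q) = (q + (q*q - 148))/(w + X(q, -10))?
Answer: 161137/11 ≈ 14649.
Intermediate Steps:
r = 78 (r = -31 + 109 = 78)
z(w, q) = (-148 + q + q²)/(3 + w - q) (z(w, q) = (q + (q*q - 148))/(w + (3 - q)) = (q + (q² - 148))/(3 + w - q) = (q + (-148 + q²))/(3 + w - q) = (-148 + q + q²)/(3 + w - q))
z(r, 103) + 15129 = (-148 + 103 + 103²)/(3 + 78 - 1*103) + 15129 = (-148 + 103 + 10609)/(3 + 78 - 103) + 15129 = 10564/(-22) + 15129 = -1/22*10564 + 15129 = -5282/11 + 15129 = 161137/11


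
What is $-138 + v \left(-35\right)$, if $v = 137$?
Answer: $-4933$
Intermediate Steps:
$-138 + v \left(-35\right) = -138 + 137 \left(-35\right) = -138 - 4795 = -4933$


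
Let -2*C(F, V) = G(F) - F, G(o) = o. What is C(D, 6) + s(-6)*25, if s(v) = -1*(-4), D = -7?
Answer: 100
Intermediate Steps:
s(v) = 4
C(F, V) = 0 (C(F, V) = -(F - F)/2 = -½*0 = 0)
C(D, 6) + s(-6)*25 = 0 + 4*25 = 0 + 100 = 100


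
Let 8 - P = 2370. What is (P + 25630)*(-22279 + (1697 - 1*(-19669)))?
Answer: -21243684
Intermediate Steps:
P = -2362 (P = 8 - 1*2370 = 8 - 2370 = -2362)
(P + 25630)*(-22279 + (1697 - 1*(-19669))) = (-2362 + 25630)*(-22279 + (1697 - 1*(-19669))) = 23268*(-22279 + (1697 + 19669)) = 23268*(-22279 + 21366) = 23268*(-913) = -21243684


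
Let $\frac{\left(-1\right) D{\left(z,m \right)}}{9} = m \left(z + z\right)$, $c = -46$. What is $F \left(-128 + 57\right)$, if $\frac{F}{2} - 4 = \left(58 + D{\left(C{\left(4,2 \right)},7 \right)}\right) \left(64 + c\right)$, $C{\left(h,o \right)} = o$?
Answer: $495296$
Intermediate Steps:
$D{\left(z,m \right)} = - 18 m z$ ($D{\left(z,m \right)} = - 9 m \left(z + z\right) = - 9 m 2 z = - 9 \cdot 2 m z = - 18 m z$)
$F = -6976$ ($F = 8 + 2 \left(58 - 126 \cdot 2\right) \left(64 - 46\right) = 8 + 2 \left(58 - 252\right) 18 = 8 + 2 \left(\left(-194\right) 18\right) = 8 + 2 \left(-3492\right) = 8 - 6984 = -6976$)
$F \left(-128 + 57\right) = - 6976 \left(-128 + 57\right) = \left(-6976\right) \left(-71\right) = 495296$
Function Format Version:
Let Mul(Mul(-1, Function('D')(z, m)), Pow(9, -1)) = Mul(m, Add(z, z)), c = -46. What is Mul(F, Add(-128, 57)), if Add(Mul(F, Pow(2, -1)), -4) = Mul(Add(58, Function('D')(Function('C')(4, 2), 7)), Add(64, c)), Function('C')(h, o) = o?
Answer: 495296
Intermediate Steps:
Function('D')(z, m) = Mul(-18, m, z) (Function('D')(z, m) = Mul(-9, Mul(m, Add(z, z))) = Mul(-9, Mul(m, Mul(2, z))) = Mul(-9, Mul(2, m, z)) = Mul(-18, m, z))
F = -6976 (F = Add(8, Mul(2, Mul(Add(58, Mul(-18, 7, 2)), Add(64, -46)))) = Add(8, Mul(2, Mul(Add(58, -252), 18))) = Add(8, Mul(2, Mul(-194, 18))) = Add(8, Mul(2, -3492)) = Add(8, -6984) = -6976)
Mul(F, Add(-128, 57)) = Mul(-6976, Add(-128, 57)) = Mul(-6976, -71) = 495296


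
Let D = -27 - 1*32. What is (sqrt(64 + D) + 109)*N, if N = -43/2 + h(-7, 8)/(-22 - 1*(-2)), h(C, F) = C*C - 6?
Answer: -51557/20 - 473*sqrt(5)/20 ≈ -2630.7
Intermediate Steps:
D = -59 (D = -27 - 32 = -59)
h(C, F) = -6 + C**2 (h(C, F) = C**2 - 6 = -6 + C**2)
N = -473/20 (N = -43/2 + (-6 + (-7)**2)/(-22 - 1*(-2)) = -43*1/2 + (-6 + 49)/(-22 + 2) = -43/2 + 43/(-20) = -43/2 + 43*(-1/20) = -43/2 - 43/20 = -473/20 ≈ -23.650)
(sqrt(64 + D) + 109)*N = (sqrt(64 - 59) + 109)*(-473/20) = (sqrt(5) + 109)*(-473/20) = (109 + sqrt(5))*(-473/20) = -51557/20 - 473*sqrt(5)/20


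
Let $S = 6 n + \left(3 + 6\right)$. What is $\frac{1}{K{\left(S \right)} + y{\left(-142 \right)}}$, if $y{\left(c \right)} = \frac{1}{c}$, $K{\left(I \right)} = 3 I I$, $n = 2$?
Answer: $\frac{142}{187865} \approx 0.00075586$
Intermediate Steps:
$S = 21$ ($S = 6 \cdot 2 + \left(3 + 6\right) = 12 + 9 = 21$)
$K{\left(I \right)} = 3 I^{2}$
$\frac{1}{K{\left(S \right)} + y{\left(-142 \right)}} = \frac{1}{3 \cdot 21^{2} + \frac{1}{-142}} = \frac{1}{3 \cdot 441 - \frac{1}{142}} = \frac{1}{1323 - \frac{1}{142}} = \frac{1}{\frac{187865}{142}} = \frac{142}{187865}$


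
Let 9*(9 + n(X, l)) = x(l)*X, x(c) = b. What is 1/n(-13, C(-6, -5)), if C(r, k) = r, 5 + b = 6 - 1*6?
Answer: -9/16 ≈ -0.56250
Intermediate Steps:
b = -5 (b = -5 + (6 - 1*6) = -5 + (6 - 6) = -5 + 0 = -5)
x(c) = -5
n(X, l) = -9 - 5*X/9 (n(X, l) = -9 + (-5*X)/9 = -9 - 5*X/9)
1/n(-13, C(-6, -5)) = 1/(-9 - 5/9*(-13)) = 1/(-9 + 65/9) = 1/(-16/9) = -9/16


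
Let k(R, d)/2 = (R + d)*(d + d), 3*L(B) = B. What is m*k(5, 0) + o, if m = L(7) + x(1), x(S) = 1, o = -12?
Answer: -12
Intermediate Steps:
L(B) = B/3
k(R, d) = 4*d*(R + d) (k(R, d) = 2*((R + d)*(d + d)) = 2*((R + d)*(2*d)) = 2*(2*d*(R + d)) = 4*d*(R + d))
m = 10/3 (m = (⅓)*7 + 1 = 7/3 + 1 = 10/3 ≈ 3.3333)
m*k(5, 0) + o = 10*(4*0*(5 + 0))/3 - 12 = 10*(4*0*5)/3 - 12 = (10/3)*0 - 12 = 0 - 12 = -12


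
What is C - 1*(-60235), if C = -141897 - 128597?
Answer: -210259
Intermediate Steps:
C = -270494
C - 1*(-60235) = -270494 - 1*(-60235) = -270494 + 60235 = -210259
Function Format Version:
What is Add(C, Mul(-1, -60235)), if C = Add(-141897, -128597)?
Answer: -210259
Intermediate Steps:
C = -270494
Add(C, Mul(-1, -60235)) = Add(-270494, Mul(-1, -60235)) = Add(-270494, 60235) = -210259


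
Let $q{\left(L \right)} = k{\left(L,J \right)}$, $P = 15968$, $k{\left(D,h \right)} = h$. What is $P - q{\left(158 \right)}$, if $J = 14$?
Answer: $15954$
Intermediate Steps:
$q{\left(L \right)} = 14$
$P - q{\left(158 \right)} = 15968 - 14 = 15954$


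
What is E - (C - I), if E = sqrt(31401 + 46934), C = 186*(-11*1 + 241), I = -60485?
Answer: -103265 + sqrt(78335) ≈ -1.0299e+5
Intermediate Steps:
C = 42780 (C = 186*(-11 + 241) = 186*230 = 42780)
E = sqrt(78335) ≈ 279.88
E - (C - I) = sqrt(78335) - (42780 - 1*(-60485)) = sqrt(78335) - (42780 + 60485) = sqrt(78335) - 1*103265 = sqrt(78335) - 103265 = -103265 + sqrt(78335)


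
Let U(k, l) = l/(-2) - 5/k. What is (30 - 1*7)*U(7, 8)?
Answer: -759/7 ≈ -108.43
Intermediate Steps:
U(k, l) = -5/k - l/2 (U(k, l) = l*(-1/2) - 5/k = -l/2 - 5/k = -5/k - l/2)
(30 - 1*7)*U(7, 8) = (30 - 1*7)*(-5/7 - 1/2*8) = (30 - 7)*(-5*1/7 - 4) = 23*(-5/7 - 4) = 23*(-33/7) = -759/7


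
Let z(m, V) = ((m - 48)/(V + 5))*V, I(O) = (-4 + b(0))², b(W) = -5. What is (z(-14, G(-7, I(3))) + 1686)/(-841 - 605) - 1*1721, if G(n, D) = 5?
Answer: -2490221/1446 ≈ -1722.1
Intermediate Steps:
I(O) = 81 (I(O) = (-4 - 5)² = (-9)² = 81)
z(m, V) = V*(-48 + m)/(5 + V) (z(m, V) = ((-48 + m)/(5 + V))*V = V*(-48 + m)/(5 + V))
(z(-14, G(-7, I(3))) + 1686)/(-841 - 605) - 1*1721 = (5*(-48 - 14)/(5 + 5) + 1686)/(-841 - 605) - 1*1721 = (5*(-62)/10 + 1686)/(-1446) - 1721 = (5*(⅒)*(-62) + 1686)*(-1/1446) - 1721 = (-31 + 1686)*(-1/1446) - 1721 = 1655*(-1/1446) - 1721 = -1655/1446 - 1721 = -2490221/1446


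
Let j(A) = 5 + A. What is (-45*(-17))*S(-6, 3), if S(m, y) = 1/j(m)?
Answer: -765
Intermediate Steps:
S(m, y) = 1/(5 + m)
(-45*(-17))*S(-6, 3) = (-45*(-17))/(5 - 6) = 765/(-1) = 765*(-1) = -765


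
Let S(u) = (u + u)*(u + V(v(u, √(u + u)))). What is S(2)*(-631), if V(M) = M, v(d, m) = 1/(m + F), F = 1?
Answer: -17668/3 ≈ -5889.3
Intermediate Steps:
v(d, m) = 1/(1 + m) (v(d, m) = 1/(m + 1) = 1/(1 + m))
S(u) = 2*u*(u + 1/(1 + √2*√u)) (S(u) = (u + u)*(u + 1/(1 + √(u + u))) = (2*u)*(u + 1/(1 + √(2*u))) = (2*u)*(u + 1/(1 + √2*√u)) = 2*u*(u + 1/(1 + √2*√u)))
S(2)*(-631) = (2*2*(1 + 2*(1 + √2*√2))/(1 + √2*√2))*(-631) = (2*2*(1 + 2*(1 + 2))/(1 + 2))*(-631) = (2*2*(1 + 2*3)/3)*(-631) = (2*2*(⅓)*(1 + 6))*(-631) = (2*2*(⅓)*7)*(-631) = (28/3)*(-631) = -17668/3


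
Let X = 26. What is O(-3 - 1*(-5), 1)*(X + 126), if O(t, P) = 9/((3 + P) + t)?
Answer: 228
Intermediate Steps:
O(t, P) = 9/(3 + P + t)
O(-3 - 1*(-5), 1)*(X + 126) = (9/(3 + 1 + (-3 - 1*(-5))))*(26 + 126) = (9/(3 + 1 + (-3 + 5)))*152 = (9/(3 + 1 + 2))*152 = (9/6)*152 = (9*(1/6))*152 = (3/2)*152 = 228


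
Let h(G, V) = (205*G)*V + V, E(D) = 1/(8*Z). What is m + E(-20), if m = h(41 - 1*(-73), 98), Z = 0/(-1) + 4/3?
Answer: 73291459/32 ≈ 2.2904e+6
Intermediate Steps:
Z = 4/3 (Z = 0*(-1) + 4*(1/3) = 0 + 4/3 = 4/3 ≈ 1.3333)
E(D) = 3/32 (E(D) = 1/(8*(4/3)) = 1/(32/3) = 3/32)
h(G, V) = V + 205*G*V (h(G, V) = 205*G*V + V = V + 205*G*V)
m = 2290358 (m = 98*(1 + 205*(41 - 1*(-73))) = 98*(1 + 205*(41 + 73)) = 98*(1 + 205*114) = 98*(1 + 23370) = 98*23371 = 2290358)
m + E(-20) = 2290358 + 3/32 = 73291459/32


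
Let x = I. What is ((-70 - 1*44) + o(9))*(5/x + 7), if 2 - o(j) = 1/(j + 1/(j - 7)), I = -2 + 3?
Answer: -25560/19 ≈ -1345.3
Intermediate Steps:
I = 1
x = 1
o(j) = 2 - 1/(j + 1/(-7 + j)) (o(j) = 2 - 1/(j + 1/(j - 7)) = 2 - 1/(j + 1/(-7 + j)))
((-70 - 1*44) + o(9))*(5/x + 7) = ((-70 - 1*44) + (9 - 15*9 + 2*9²)/(1 + 9² - 7*9))*(5/1 + 7) = ((-70 - 44) + (9 - 135 + 2*81)/(1 + 81 - 63))*(5*1 + 7) = (-114 + (9 - 135 + 162)/19)*(5 + 7) = (-114 + (1/19)*36)*12 = (-114 + 36/19)*12 = -2130/19*12 = -25560/19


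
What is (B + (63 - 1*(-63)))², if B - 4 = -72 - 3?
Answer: 3025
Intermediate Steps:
B = -71 (B = 4 + (-72 - 3) = 4 - 75 = -71)
(B + (63 - 1*(-63)))² = (-71 + (63 - 1*(-63)))² = (-71 + (63 + 63))² = (-71 + 126)² = 55² = 3025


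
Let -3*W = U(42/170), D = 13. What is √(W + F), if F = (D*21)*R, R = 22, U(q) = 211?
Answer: √53421/3 ≈ 77.043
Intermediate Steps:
W = -211/3 (W = -⅓*211 = -211/3 ≈ -70.333)
F = 6006 (F = (13*21)*22 = 273*22 = 6006)
√(W + F) = √(-211/3 + 6006) = √(17807/3) = √53421/3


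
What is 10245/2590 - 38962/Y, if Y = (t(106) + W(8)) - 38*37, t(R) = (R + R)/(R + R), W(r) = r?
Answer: 2094979/65786 ≈ 31.845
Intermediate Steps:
t(R) = 1 (t(R) = (2*R)/((2*R)) = (2*R)*(1/(2*R)) = 1)
Y = -1397 (Y = (1 + 8) - 38*37 = 9 - 1406 = -1397)
10245/2590 - 38962/Y = 10245/2590 - 38962/(-1397) = 10245*(1/2590) - 38962*(-1/1397) = 2049/518 + 3542/127 = 2094979/65786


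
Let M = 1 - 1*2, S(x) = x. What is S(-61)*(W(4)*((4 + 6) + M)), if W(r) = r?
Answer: -2196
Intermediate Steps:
M = -1 (M = 1 - 2 = -1)
S(-61)*(W(4)*((4 + 6) + M)) = -244*((4 + 6) - 1) = -244*(10 - 1) = -244*9 = -61*36 = -2196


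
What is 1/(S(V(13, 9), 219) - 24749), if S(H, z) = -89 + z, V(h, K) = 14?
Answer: -1/24619 ≈ -4.0619e-5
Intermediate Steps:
1/(S(V(13, 9), 219) - 24749) = 1/((-89 + 219) - 24749) = 1/(130 - 24749) = 1/(-24619) = -1/24619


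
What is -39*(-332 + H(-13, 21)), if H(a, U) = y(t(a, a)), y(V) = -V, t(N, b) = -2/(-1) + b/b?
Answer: 13065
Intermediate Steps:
t(N, b) = 3 (t(N, b) = -2*(-1) + 1 = 2 + 1 = 3)
H(a, U) = -3 (H(a, U) = -1*3 = -3)
-39*(-332 + H(-13, 21)) = -39*(-332 - 3) = -39*(-335) = 13065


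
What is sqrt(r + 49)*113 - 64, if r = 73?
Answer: -64 + 113*sqrt(122) ≈ 1184.1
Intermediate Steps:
sqrt(r + 49)*113 - 64 = sqrt(73 + 49)*113 - 64 = sqrt(122)*113 - 64 = 113*sqrt(122) - 64 = -64 + 113*sqrt(122)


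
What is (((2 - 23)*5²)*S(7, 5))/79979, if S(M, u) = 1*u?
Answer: -2625/79979 ≈ -0.032821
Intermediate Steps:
S(M, u) = u
(((2 - 23)*5²)*S(7, 5))/79979 = (((2 - 23)*5²)*5)/79979 = (-21*25*5)*(1/79979) = -525*5*(1/79979) = -2625*1/79979 = -2625/79979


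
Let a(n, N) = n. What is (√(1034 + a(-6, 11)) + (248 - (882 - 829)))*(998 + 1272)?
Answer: 442650 + 4540*√257 ≈ 5.1543e+5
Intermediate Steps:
(√(1034 + a(-6, 11)) + (248 - (882 - 829)))*(998 + 1272) = (√(1034 - 6) + (248 - (882 - 829)))*(998 + 1272) = (√1028 + (248 - 1*53))*2270 = (2*√257 + (248 - 53))*2270 = (2*√257 + 195)*2270 = (195 + 2*√257)*2270 = 442650 + 4540*√257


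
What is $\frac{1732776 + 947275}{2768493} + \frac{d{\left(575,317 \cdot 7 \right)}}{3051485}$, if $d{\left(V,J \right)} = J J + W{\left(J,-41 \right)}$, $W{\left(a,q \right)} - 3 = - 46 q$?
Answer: $\frac{4363063333957}{1689602972421} \approx 2.5823$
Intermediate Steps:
$W{\left(a,q \right)} = 3 - 46 q$
$d{\left(V,J \right)} = 1889 + J^{2}$ ($d{\left(V,J \right)} = J J + \left(3 - -1886\right) = J^{2} + \left(3 + 1886\right) = J^{2} + 1889 = 1889 + J^{2}$)
$\frac{1732776 + 947275}{2768493} + \frac{d{\left(575,317 \cdot 7 \right)}}{3051485} = \frac{1732776 + 947275}{2768493} + \frac{1889 + \left(317 \cdot 7\right)^{2}}{3051485} = 2680051 \cdot \frac{1}{2768493} + \left(1889 + 2219^{2}\right) \frac{1}{3051485} = \frac{2680051}{2768493} + \left(1889 + 4923961\right) \frac{1}{3051485} = \frac{2680051}{2768493} + 4925850 \cdot \frac{1}{3051485} = \frac{2680051}{2768493} + \frac{985170}{610297} = \frac{4363063333957}{1689602972421}$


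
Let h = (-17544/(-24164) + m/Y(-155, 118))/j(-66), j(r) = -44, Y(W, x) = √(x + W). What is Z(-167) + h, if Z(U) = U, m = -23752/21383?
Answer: -22196827/132902 - 5938*I*√37/8702881 ≈ -167.02 - 0.0041503*I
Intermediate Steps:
Y(W, x) = √(W + x)
m = -23752/21383 (m = -23752*1/21383 = -23752/21383 ≈ -1.1108)
h = -2193/132902 - 5938*I*√37/8702881 (h = (-17544/(-24164) - 23752/(21383*√(-155 + 118)))/(-44) = (-17544*(-1/24164) - 23752*(-I*√37/37)/21383)*(-1/44) = (4386/6041 - 23752*(-I*√37/37)/21383)*(-1/44) = (4386/6041 - (-23752)*I*√37/791171)*(-1/44) = (4386/6041 + 23752*I*√37/791171)*(-1/44) = -2193/132902 - 5938*I*√37/8702881 ≈ -0.016501 - 0.0041503*I)
Z(-167) + h = -167 + (-2193/132902 - 5938*I*√37/8702881) = -22196827/132902 - 5938*I*√37/8702881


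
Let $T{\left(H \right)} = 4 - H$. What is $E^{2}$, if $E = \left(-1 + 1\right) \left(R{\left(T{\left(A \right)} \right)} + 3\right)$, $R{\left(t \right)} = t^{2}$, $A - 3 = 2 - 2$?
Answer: $0$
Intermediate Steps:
$A = 3$ ($A = 3 + \left(2 - 2\right) = 3 + 0 = 3$)
$E = 0$ ($E = \left(-1 + 1\right) \left(\left(4 - 3\right)^{2} + 3\right) = 0 \left(\left(4 - 3\right)^{2} + 3\right) = 0 \left(1^{2} + 3\right) = 0 \left(1 + 3\right) = 0 \cdot 4 = 0$)
$E^{2} = 0^{2} = 0$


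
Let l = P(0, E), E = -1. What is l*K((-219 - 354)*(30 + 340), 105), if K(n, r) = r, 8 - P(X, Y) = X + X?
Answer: 840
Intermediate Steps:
P(X, Y) = 8 - 2*X (P(X, Y) = 8 - (X + X) = 8 - 2*X)
l = 8 (l = 8 - 2*0 = 8 + 0 = 8)
l*K((-219 - 354)*(30 + 340), 105) = 8*105 = 840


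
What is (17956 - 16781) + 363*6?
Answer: 3353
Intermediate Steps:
(17956 - 16781) + 363*6 = 1175 + 2178 = 3353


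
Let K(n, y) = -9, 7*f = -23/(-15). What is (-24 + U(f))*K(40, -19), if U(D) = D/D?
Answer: 207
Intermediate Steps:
f = 23/105 (f = (-23/(-15))/7 = (-23*(-1/15))/7 = (⅐)*(23/15) = 23/105 ≈ 0.21905)
U(D) = 1
(-24 + U(f))*K(40, -19) = (-24 + 1)*(-9) = -23*(-9) = 207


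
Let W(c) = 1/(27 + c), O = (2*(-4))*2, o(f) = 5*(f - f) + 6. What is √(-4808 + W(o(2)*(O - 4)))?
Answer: I*√41584485/93 ≈ 69.34*I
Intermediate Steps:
o(f) = 6 (o(f) = 5*0 + 6 = 0 + 6 = 6)
O = -16 (O = -8*2 = -16)
√(-4808 + W(o(2)*(O - 4))) = √(-4808 + 1/(27 + 6*(-16 - 4))) = √(-4808 + 1/(27 + 6*(-20))) = √(-4808 + 1/(27 - 120)) = √(-4808 + 1/(-93)) = √(-4808 - 1/93) = √(-447145/93) = I*√41584485/93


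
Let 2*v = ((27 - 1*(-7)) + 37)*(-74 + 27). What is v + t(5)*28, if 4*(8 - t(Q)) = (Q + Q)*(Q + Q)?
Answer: -4289/2 ≈ -2144.5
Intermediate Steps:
v = -3337/2 (v = (((27 - 1*(-7)) + 37)*(-74 + 27))/2 = (((27 + 7) + 37)*(-47))/2 = ((34 + 37)*(-47))/2 = (71*(-47))/2 = (½)*(-3337) = -3337/2 ≈ -1668.5)
t(Q) = 8 - Q² (t(Q) = 8 - (Q + Q)*(Q + Q)/4 = 8 - 2*Q*2*Q/4 = 8 - Q²)
v + t(5)*28 = -3337/2 + (8 - 1*5²)*28 = -3337/2 + (8 - 1*25)*28 = -3337/2 + (8 - 25)*28 = -3337/2 - 17*28 = -3337/2 - 476 = -4289/2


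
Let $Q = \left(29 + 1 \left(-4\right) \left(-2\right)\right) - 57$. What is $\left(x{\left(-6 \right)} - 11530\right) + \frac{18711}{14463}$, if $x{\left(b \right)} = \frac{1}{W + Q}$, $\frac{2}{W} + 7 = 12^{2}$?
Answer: $- \frac{50726135837}{4399966} \approx -11529.0$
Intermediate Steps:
$W = \frac{2}{137}$ ($W = \frac{2}{-7 + 12^{2}} = \frac{2}{-7 + 144} = \frac{2}{137} \approx 0.014599$)
$Q = -20$ ($Q = \left(29 - -8\right) - 57 = \left(29 + 8\right) - 57 = 37 - 57 = -20$)
$x{\left(b \right)} = - \frac{137}{2738}$ ($x{\left(b \right)} = \frac{1}{\frac{2}{137} - 20} = \frac{1}{- \frac{2738}{137}} = - \frac{137}{2738}$)
$\left(x{\left(-6 \right)} - 11530\right) + \frac{18711}{14463} = \left(- \frac{137}{2738} - 11530\right) + \frac{18711}{14463} = - \frac{31569277}{2738} + 18711 \cdot \frac{1}{14463} = - \frac{31569277}{2738} + \frac{2079}{1607} = - \frac{50726135837}{4399966}$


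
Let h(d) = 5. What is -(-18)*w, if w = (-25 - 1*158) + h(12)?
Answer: -3204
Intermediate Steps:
w = -178 (w = (-25 - 1*158) + 5 = (-25 - 158) + 5 = -183 + 5 = -178)
-(-18)*w = -(-18)*(-178) = -18*178 = -3204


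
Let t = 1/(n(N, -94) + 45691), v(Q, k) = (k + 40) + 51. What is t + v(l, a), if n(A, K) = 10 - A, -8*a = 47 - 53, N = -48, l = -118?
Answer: 16789887/182996 ≈ 91.750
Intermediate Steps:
a = ¾ (a = -(47 - 53)/8 = -⅛*(-6) = ¾ ≈ 0.75000)
v(Q, k) = 91 + k (v(Q, k) = (40 + k) + 51 = 91 + k)
t = 1/45749 (t = 1/((10 - 1*(-48)) + 45691) = 1/((10 + 48) + 45691) = 1/(58 + 45691) = 1/45749 ≈ 2.1858e-5)
t + v(l, a) = 1/45749 + (91 + ¾) = 1/45749 + 367/4 = 16789887/182996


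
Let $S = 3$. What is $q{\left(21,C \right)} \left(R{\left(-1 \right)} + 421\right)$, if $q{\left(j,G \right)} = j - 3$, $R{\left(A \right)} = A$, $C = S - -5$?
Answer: $7560$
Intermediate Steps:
$C = 8$ ($C = 3 - -5 = 3 + 5 = 8$)
$q{\left(j,G \right)} = -3 + j$
$q{\left(21,C \right)} \left(R{\left(-1 \right)} + 421\right) = \left(-3 + 21\right) \left(-1 + 421\right) = 18 \cdot 420 = 7560$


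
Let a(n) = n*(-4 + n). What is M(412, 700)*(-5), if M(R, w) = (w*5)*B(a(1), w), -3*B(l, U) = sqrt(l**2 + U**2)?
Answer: 17500*sqrt(490009)/3 ≈ 4.0834e+6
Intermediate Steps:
B(l, U) = -sqrt(U**2 + l**2)/3 (B(l, U) = -sqrt(l**2 + U**2)/3 = -sqrt(U**2 + l**2)/3)
M(R, w) = -5*w*sqrt(9 + w**2)/3 (M(R, w) = (w*5)*(-sqrt(w**2 + (1*(-4 + 1))**2)/3) = (5*w)*(-sqrt(w**2 + (1*(-3))**2)/3) = (5*w)*(-sqrt(w**2 + (-3)**2)/3) = (5*w)*(-sqrt(w**2 + 9)/3) = (5*w)*(-sqrt(9 + w**2)/3) = -5*w*sqrt(9 + w**2)/3)
M(412, 700)*(-5) = -5/3*700*sqrt(9 + 700**2)*(-5) = -5/3*700*sqrt(9 + 490000)*(-5) = -5/3*700*sqrt(490009)*(-5) = -3500*sqrt(490009)/3*(-5) = 17500*sqrt(490009)/3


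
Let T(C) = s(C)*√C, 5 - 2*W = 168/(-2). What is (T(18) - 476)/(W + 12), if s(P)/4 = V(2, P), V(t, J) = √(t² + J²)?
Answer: -952/113 + 96*√41/113 ≈ -2.9850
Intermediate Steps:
W = 89/2 (W = 5/2 - 84/(-2) = 5/2 - 84*(-1)/2 = 5/2 - ½*(-84) = 5/2 + 42 = 89/2 ≈ 44.500)
V(t, J) = √(J² + t²)
s(P) = 4*√(4 + P²) (s(P) = 4*√(P² + 2²) = 4*√(P² + 4) = 4*√(4 + P²))
T(C) = 4*√C*√(4 + C²) (T(C) = (4*√(4 + C²))*√C = 4*√C*√(4 + C²))
(T(18) - 476)/(W + 12) = (4*√18*√(4 + 18²) - 476)/(89/2 + 12) = (4*(3*√2)*√(4 + 324) - 476)/(113/2) = (4*(3*√2)*√328 - 476)*(2/113) = (4*(3*√2)*(2*√82) - 476)*(2/113) = (48*√41 - 476)*(2/113) = (-476 + 48*√41)*(2/113) = -952/113 + 96*√41/113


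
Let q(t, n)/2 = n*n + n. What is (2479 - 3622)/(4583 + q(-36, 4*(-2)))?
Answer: -381/1565 ≈ -0.24345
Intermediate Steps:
q(t, n) = 2*n + 2*n² (q(t, n) = 2*(n*n + n) = 2*(n² + n) = 2*(n + n²) = 2*n + 2*n²)
(2479 - 3622)/(4583 + q(-36, 4*(-2))) = (2479 - 3622)/(4583 + 2*(4*(-2))*(1 + 4*(-2))) = -1143/(4583 + 2*(-8)*(1 - 8)) = -1143/(4583 + 2*(-8)*(-7)) = -1143/(4583 + 112) = -1143/4695 = -1143*1/4695 = -381/1565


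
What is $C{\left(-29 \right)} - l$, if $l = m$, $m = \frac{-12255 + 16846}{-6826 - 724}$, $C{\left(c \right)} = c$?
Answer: $- \frac{214359}{7550} \approx -28.392$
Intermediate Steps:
$m = - \frac{4591}{7550}$ ($m = \frac{4591}{-7550} = 4591 \left(- \frac{1}{7550}\right) = - \frac{4591}{7550} \approx -0.60808$)
$l = - \frac{4591}{7550} \approx -0.60808$
$C{\left(-29 \right)} - l = -29 - - \frac{4591}{7550} = -29 + \frac{4591}{7550} = - \frac{214359}{7550}$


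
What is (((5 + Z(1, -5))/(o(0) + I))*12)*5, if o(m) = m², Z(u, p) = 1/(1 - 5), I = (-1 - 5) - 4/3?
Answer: -855/22 ≈ -38.864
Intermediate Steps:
I = -22/3 (I = -6 - 4*⅓ = -6 - 4/3 = -22/3 ≈ -7.3333)
Z(u, p) = -¼ (Z(u, p) = 1/(-4) = -¼)
(((5 + Z(1, -5))/(o(0) + I))*12)*5 = (((5 - ¼)/(0² - 22/3))*12)*5 = ((19/(4*(0 - 22/3)))*12)*5 = ((19/(4*(-22/3)))*12)*5 = (((19/4)*(-3/22))*12)*5 = -57/88*12*5 = -171/22*5 = -855/22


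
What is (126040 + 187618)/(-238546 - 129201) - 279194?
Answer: -102673069576/367747 ≈ -2.7920e+5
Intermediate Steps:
(126040 + 187618)/(-238546 - 129201) - 279194 = 313658/(-367747) - 279194 = 313658*(-1/367747) - 279194 = -313658/367747 - 279194 = -102673069576/367747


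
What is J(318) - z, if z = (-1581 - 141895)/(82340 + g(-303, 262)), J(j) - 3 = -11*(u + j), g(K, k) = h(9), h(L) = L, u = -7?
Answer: -281325406/82349 ≈ -3416.3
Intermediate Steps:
g(K, k) = 9
J(j) = 80 - 11*j (J(j) = 3 - 11*(-7 + j) = 3 + (77 - 11*j) = 80 - 11*j)
z = -143476/82349 (z = (-1581 - 141895)/(82340 + 9) = -143476/82349 ≈ -1.7423)
J(318) - z = (80 - 11*318) - 1*(-143476/82349) = (80 - 3498) + 143476/82349 = -3418 + 143476/82349 = -281325406/82349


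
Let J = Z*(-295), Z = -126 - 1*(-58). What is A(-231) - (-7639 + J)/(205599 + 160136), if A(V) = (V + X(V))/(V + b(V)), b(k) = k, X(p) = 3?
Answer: 12941513/28161595 ≈ 0.45954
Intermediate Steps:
Z = -68 (Z = -126 + 58 = -68)
A(V) = (3 + V)/(2*V) (A(V) = (V + 3)/(V + V) = (3 + V)/((2*V)) = (3 + V)*(1/(2*V)) = (3 + V)/(2*V))
J = 20060 (J = -68*(-295) = 20060)
A(-231) - (-7639 + J)/(205599 + 160136) = (½)*(3 - 231)/(-231) - (-7639 + 20060)/(205599 + 160136) = (½)*(-1/231)*(-228) - 12421/365735 = 38/77 - 12421/365735 = 12941513/28161595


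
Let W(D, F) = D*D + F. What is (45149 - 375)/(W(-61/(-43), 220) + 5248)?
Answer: 82787126/10114053 ≈ 8.1854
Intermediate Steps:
W(D, F) = F + D**2 (W(D, F) = D**2 + F = F + D**2)
(45149 - 375)/(W(-61/(-43), 220) + 5248) = (45149 - 375)/((220 + (-61/(-43))**2) + 5248) = 44774/((220 + (-61*(-1/43))**2) + 5248) = 44774/((220 + (61/43)**2) + 5248) = 44774/((220 + 3721/1849) + 5248) = 44774/(410501/1849 + 5248) = 44774/(10114053/1849) = 44774*(1849/10114053) = 82787126/10114053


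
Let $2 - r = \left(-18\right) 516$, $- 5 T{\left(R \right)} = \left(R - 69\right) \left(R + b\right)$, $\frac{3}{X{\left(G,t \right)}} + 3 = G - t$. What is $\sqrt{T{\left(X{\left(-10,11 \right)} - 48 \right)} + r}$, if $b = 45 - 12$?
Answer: $\frac{\sqrt{14297115}}{40} \approx 94.529$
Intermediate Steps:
$b = 33$
$X{\left(G,t \right)} = \frac{3}{-3 + G - t}$ ($X{\left(G,t \right)} = \frac{3}{-3 + \left(G - t\right)} = \frac{3}{-3 + G - t}$)
$T{\left(R \right)} = - \frac{\left(-69 + R\right) \left(33 + R\right)}{5}$ ($T{\left(R \right)} = - \frac{\left(R - 69\right) \left(R + 33\right)}{5} = - \frac{\left(-69 + R\right) \left(33 + R\right)}{5}$)
$r = 9290$ ($r = 2 - \left(-18\right) 516 = 2 - -9288 = 2 + 9288 = 9290$)
$\sqrt{T{\left(X{\left(-10,11 \right)} - 48 \right)} + r} = \sqrt{\left(\frac{2277}{5} - \frac{\left(- \frac{3}{3 + 11 - -10} - 48\right)^{2}}{5} + \frac{36 \left(- \frac{3}{3 + 11 - -10} - 48\right)}{5}\right) + 9290} = \sqrt{\left(\frac{2277}{5} - \frac{\left(- \frac{3}{3 + 11 + 10} - 48\right)^{2}}{5} + \frac{36 \left(- \frac{3}{3 + 11 + 10} - 48\right)}{5}\right) + 9290} = \sqrt{\left(\frac{2277}{5} - \frac{\left(- \frac{3}{24} - 48\right)^{2}}{5} + \frac{36 \left(- \frac{3}{24} - 48\right)}{5}\right) + 9290} = \sqrt{\left(\frac{2277}{5} - \frac{\left(\left(-3\right) \frac{1}{24} - 48\right)^{2}}{5} + \frac{36 \left(\left(-3\right) \frac{1}{24} - 48\right)}{5}\right) + 9290} = \sqrt{\left(\frac{2277}{5} - \frac{\left(- \frac{1}{8} - 48\right)^{2}}{5} + \frac{36 \left(- \frac{1}{8} - 48\right)}{5}\right) + 9290} = \sqrt{\left(\frac{2277}{5} - \frac{\left(- \frac{385}{8}\right)^{2}}{5} + \frac{36}{5} \left(- \frac{385}{8}\right)\right) + 9290} = \sqrt{\left(\frac{2277}{5} - \frac{29645}{64} - \frac{693}{2}\right) + 9290} = \sqrt{- \frac{113377}{320} + 9290} = \sqrt{\frac{2859423}{320}} = \frac{\sqrt{14297115}}{40}$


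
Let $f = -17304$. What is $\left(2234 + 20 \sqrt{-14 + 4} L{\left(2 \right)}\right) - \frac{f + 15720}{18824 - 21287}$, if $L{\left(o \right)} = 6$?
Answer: $\frac{1833586}{821} + 120 i \sqrt{10} \approx 2233.4 + 379.47 i$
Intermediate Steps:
$\left(2234 + 20 \sqrt{-14 + 4} L{\left(2 \right)}\right) - \frac{f + 15720}{18824 - 21287} = \left(2234 + 20 \sqrt{-14 + 4} \cdot 6\right) - \frac{-17304 + 15720}{18824 - 21287} = \left(2234 + 20 \sqrt{-10} \cdot 6\right) - - \frac{1584}{-2463} = \left(2234 + 20 i \sqrt{10} \cdot 6\right) - \left(-1584\right) \left(- \frac{1}{2463}\right) = \left(2234 + 20 i \sqrt{10} \cdot 6\right) - \frac{528}{821} = \left(2234 + 120 i \sqrt{10}\right) - \frac{528}{821} = \frac{1833586}{821} + 120 i \sqrt{10}$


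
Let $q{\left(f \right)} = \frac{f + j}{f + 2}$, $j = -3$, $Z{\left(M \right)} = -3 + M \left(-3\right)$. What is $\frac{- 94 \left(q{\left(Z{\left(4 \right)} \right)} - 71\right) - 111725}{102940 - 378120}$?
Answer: $\frac{273471}{715468} \approx 0.38223$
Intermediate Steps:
$Z{\left(M \right)} = -3 - 3 M$
$q{\left(f \right)} = \frac{-3 + f}{2 + f}$ ($q{\left(f \right)} = \frac{f - 3}{f + 2} = \frac{-3 + f}{2 + f}$)
$\frac{- 94 \left(q{\left(Z{\left(4 \right)} \right)} - 71\right) - 111725}{102940 - 378120} = \frac{- 94 \left(\frac{-3 - 15}{2 - 15} - 71\right) - 111725}{102940 - 378120} = \frac{- 94 \left(\frac{-3 - 15}{2 - 15} - 71\right) - 111725}{-275180} = \left(- 94 \left(\frac{-3 - 15}{2 - 15} - 71\right) - 111725\right) \left(- \frac{1}{275180}\right) = \left(- 94 \left(\frac{1}{-13} \left(-18\right) - 71\right) - 111725\right) \left(- \frac{1}{275180}\right) = \left(- 94 \left(\left(- \frac{1}{13}\right) \left(-18\right) - 71\right) - 111725\right) \left(- \frac{1}{275180}\right) = \left(- 94 \left(\frac{18}{13} - 71\right) - 111725\right) \left(- \frac{1}{275180}\right) = \left(\left(-94\right) \left(- \frac{905}{13}\right) - 111725\right) \left(- \frac{1}{275180}\right) = \left(\frac{85070}{13} - 111725\right) \left(- \frac{1}{275180}\right) = \left(- \frac{1367355}{13}\right) \left(- \frac{1}{275180}\right) = \frac{273471}{715468}$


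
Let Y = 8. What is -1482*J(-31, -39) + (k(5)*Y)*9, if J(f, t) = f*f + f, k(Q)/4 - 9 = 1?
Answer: -1375380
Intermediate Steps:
k(Q) = 40 (k(Q) = 36 + 4*1 = 36 + 4 = 40)
J(f, t) = f + f² (J(f, t) = f² + f = f + f²)
-1482*J(-31, -39) + (k(5)*Y)*9 = -(-45942)*(1 - 31) + (40*8)*9 = -(-45942)*(-30) + 320*9 = -1482*930 + 2880 = -1378260 + 2880 = -1375380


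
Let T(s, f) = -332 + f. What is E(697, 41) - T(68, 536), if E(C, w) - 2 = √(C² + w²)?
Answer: -202 + 41*√290 ≈ 496.21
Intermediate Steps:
E(C, w) = 2 + √(C² + w²)
E(697, 41) - T(68, 536) = (2 + √(697² + 41²)) - (-332 + 536) = (2 + √(485809 + 1681)) - 1*204 = (2 + √487490) - 204 = (2 + 41*√290) - 204 = -202 + 41*√290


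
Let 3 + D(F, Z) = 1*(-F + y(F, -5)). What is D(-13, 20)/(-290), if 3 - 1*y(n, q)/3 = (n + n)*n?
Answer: 199/58 ≈ 3.4310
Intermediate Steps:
y(n, q) = 9 - 6*n² (y(n, q) = 9 - 3*(n + n)*n = 9 - 3*2*n*n = 9 - 6*n²)
D(F, Z) = 6 - F - 6*F² (D(F, Z) = -3 + 1*(-F + (9 - 6*F²)) = -3 + 1*(9 - F - 6*F²) = -3 + (9 - F - 6*F²) = 6 - F - 6*F²)
D(-13, 20)/(-290) = (6 - 1*(-13) - 6*(-13)²)/(-290) = (6 + 13 - 6*169)*(-1/290) = (6 + 13 - 1014)*(-1/290) = -995*(-1/290) = 199/58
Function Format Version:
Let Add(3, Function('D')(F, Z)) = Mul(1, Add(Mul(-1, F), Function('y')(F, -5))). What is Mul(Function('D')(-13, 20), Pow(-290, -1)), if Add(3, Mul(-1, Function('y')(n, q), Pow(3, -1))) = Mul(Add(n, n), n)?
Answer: Rational(199, 58) ≈ 3.4310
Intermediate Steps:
Function('y')(n, q) = Add(9, Mul(-6, Pow(n, 2))) (Function('y')(n, q) = Add(9, Mul(-3, Mul(Add(n, n), n))) = Add(9, Mul(-3, Mul(Mul(2, n), n))) = Add(9, Mul(-3, Mul(2, Pow(n, 2)))) = Add(9, Mul(-6, Pow(n, 2))))
Function('D')(F, Z) = Add(6, Mul(-1, F), Mul(-6, Pow(F, 2))) (Function('D')(F, Z) = Add(-3, Mul(1, Add(Mul(-1, F), Add(9, Mul(-6, Pow(F, 2)))))) = Add(-3, Mul(1, Add(9, Mul(-1, F), Mul(-6, Pow(F, 2))))) = Add(-3, Add(9, Mul(-1, F), Mul(-6, Pow(F, 2)))) = Add(6, Mul(-1, F), Mul(-6, Pow(F, 2))))
Mul(Function('D')(-13, 20), Pow(-290, -1)) = Mul(Add(6, Mul(-1, -13), Mul(-6, Pow(-13, 2))), Pow(-290, -1)) = Mul(Add(6, 13, Mul(-6, 169)), Rational(-1, 290)) = Mul(Add(6, 13, -1014), Rational(-1, 290)) = Mul(-995, Rational(-1, 290)) = Rational(199, 58)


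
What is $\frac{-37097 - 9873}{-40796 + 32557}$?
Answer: $\frac{610}{107} \approx 5.7009$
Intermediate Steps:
$\frac{-37097 - 9873}{-40796 + 32557} = - \frac{46970}{-8239} = \left(-46970\right) \left(- \frac{1}{8239}\right) = \frac{610}{107}$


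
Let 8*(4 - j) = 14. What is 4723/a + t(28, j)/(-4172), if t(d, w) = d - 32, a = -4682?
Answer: -4921407/4883326 ≈ -1.0078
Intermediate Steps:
j = 9/4 (j = 4 - ⅛*14 = 4 - 7/4 = 9/4 ≈ 2.2500)
t(d, w) = -32 + d
4723/a + t(28, j)/(-4172) = 4723/(-4682) + (-32 + 28)/(-4172) = 4723*(-1/4682) - 4*(-1/4172) = -4723/4682 + 1/1043 = -4921407/4883326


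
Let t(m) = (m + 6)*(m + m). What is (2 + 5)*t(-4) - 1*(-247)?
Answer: 135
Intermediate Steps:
t(m) = 2*m*(6 + m) (t(m) = (6 + m)*(2*m) = 2*m*(6 + m))
(2 + 5)*t(-4) - 1*(-247) = (2 + 5)*(2*(-4)*(6 - 4)) - 1*(-247) = 7*(2*(-4)*2) + 247 = 7*(-16) + 247 = -112 + 247 = 135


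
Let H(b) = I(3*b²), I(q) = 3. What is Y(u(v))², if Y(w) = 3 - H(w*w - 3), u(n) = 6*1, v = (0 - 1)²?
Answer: 0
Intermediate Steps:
v = 1 (v = (-1)² = 1)
H(b) = 3
u(n) = 6
Y(w) = 0 (Y(w) = 3 - 1*3 = 3 - 3 = 0)
Y(u(v))² = 0² = 0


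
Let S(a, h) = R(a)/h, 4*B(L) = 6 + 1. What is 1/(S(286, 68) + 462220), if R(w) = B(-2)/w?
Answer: 77792/35957018247 ≈ 2.1635e-6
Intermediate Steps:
B(L) = 7/4 (B(L) = (6 + 1)/4 = (¼)*7 = 7/4)
R(w) = 7/(4*w)
S(a, h) = 7/(4*a*h) (S(a, h) = (7/(4*a))/h = 7/(4*a*h))
1/(S(286, 68) + 462220) = 1/((7/4)/(286*68) + 462220) = 1/((7/4)*(1/286)*(1/68) + 462220) = 1/(7/77792 + 462220) = 1/(35957018247/77792) = 77792/35957018247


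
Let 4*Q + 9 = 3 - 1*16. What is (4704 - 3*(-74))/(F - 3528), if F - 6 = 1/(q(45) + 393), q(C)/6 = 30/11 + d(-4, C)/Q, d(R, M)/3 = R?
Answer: -22891122/16366723 ≈ -1.3986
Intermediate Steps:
d(R, M) = 3*R
Q = -11/2 (Q = -9/4 + (3 - 1*16)/4 = -9/4 + (3 - 16)/4 = -9/4 + (1/4)*(-13) = -9/4 - 13/4 = -11/2 ≈ -5.5000)
q(C) = 324/11 (q(C) = 6*(30/11 + (3*(-4))/(-11/2)) = 6*(30*(1/11) - 12*(-2/11)) = 6*(30/11 + 24/11) = 6*(54/11) = 324/11)
F = 27893/4647 (F = 6 + 1/(324/11 + 393) = 6 + 1/(4647/11) = 6 + 11/4647 = 27893/4647 ≈ 6.0024)
(4704 - 3*(-74))/(F - 3528) = (4704 - 3*(-74))/(27893/4647 - 3528) = (4704 + 222)/(-16366723/4647) = 4926*(-4647/16366723) = -22891122/16366723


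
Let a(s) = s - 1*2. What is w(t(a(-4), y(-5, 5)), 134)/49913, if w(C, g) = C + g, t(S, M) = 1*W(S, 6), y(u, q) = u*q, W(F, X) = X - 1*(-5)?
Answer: 145/49913 ≈ 0.0029051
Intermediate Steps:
a(s) = -2 + s (a(s) = s - 2 = -2 + s)
W(F, X) = 5 + X (W(F, X) = X + 5 = 5 + X)
y(u, q) = q*u
t(S, M) = 11 (t(S, M) = 1*(5 + 6) = 1*11 = 11)
w(t(a(-4), y(-5, 5)), 134)/49913 = (11 + 134)/49913 = 145*(1/49913) = 145/49913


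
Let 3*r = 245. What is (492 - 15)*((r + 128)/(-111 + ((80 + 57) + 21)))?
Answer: 100011/47 ≈ 2127.9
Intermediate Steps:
r = 245/3 (r = (⅓)*245 = 245/3 ≈ 81.667)
(492 - 15)*((r + 128)/(-111 + ((80 + 57) + 21))) = (492 - 15)*((245/3 + 128)/(-111 + ((80 + 57) + 21))) = 477*(629/(3*(-111 + (137 + 21)))) = 477*(629/(3*(-111 + 158))) = 477*((629/3)/47) = 477*((629/3)*(1/47)) = 477*(629/141) = 100011/47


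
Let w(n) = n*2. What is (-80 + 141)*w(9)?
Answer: 1098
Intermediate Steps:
w(n) = 2*n
(-80 + 141)*w(9) = (-80 + 141)*(2*9) = 61*18 = 1098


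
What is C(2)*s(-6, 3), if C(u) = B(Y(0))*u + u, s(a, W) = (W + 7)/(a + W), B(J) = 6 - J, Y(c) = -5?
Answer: -80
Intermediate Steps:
s(a, W) = (7 + W)/(W + a)
C(u) = 12*u (C(u) = (6 - 1*(-5))*u + u = (6 + 5)*u + u = 11*u + u = 12*u)
C(2)*s(-6, 3) = (12*2)*((7 + 3)/(3 - 6)) = 24*(10/(-3)) = 24*(-⅓*10) = 24*(-10/3) = -80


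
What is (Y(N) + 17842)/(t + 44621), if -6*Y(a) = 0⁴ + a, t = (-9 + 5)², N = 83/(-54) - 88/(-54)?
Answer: 5780803/14462388 ≈ 0.39971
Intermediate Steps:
N = 5/54 (N = 83*(-1/54) - 88*(-1/54) = -83/54 + 44/27 = 5/54 ≈ 0.092593)
t = 16 (t = (-4)² = 16)
Y(a) = -a/6 (Y(a) = -(0⁴ + a)/6 = -(0 + a)/6 = -a/6)
(Y(N) + 17842)/(t + 44621) = (-⅙*5/54 + 17842)/(16 + 44621) = (-5/324 + 17842)/44637 = (5780803/324)*(1/44637) = 5780803/14462388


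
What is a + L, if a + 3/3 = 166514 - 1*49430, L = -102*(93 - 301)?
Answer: 138299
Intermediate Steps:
L = 21216 (L = -102*(-208) = 21216)
a = 117083 (a = -1 + (166514 - 1*49430) = -1 + (166514 - 49430) = -1 + 117084 = 117083)
a + L = 117083 + 21216 = 138299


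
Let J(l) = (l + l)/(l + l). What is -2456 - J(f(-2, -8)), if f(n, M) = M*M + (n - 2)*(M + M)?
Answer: -2457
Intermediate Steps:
f(n, M) = M² + 2*M*(-2 + n) (f(n, M) = M² + (-2 + n)*(2*M) = M² + 2*M*(-2 + n))
J(l) = 1 (J(l) = (2*l)/((2*l)) = (2*l)*(1/(2*l)) = 1)
-2456 - J(f(-2, -8)) = -2456 - 1*1 = -2456 - 1 = -2457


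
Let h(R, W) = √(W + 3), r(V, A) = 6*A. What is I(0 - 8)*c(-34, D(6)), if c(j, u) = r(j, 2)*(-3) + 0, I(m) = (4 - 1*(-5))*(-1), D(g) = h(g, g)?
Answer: 324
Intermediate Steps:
h(R, W) = √(3 + W)
D(g) = √(3 + g)
I(m) = -9 (I(m) = (4 + 5)*(-1) = 9*(-1) = -9)
c(j, u) = -36 (c(j, u) = (6*2)*(-3) + 0 = 12*(-3) + 0 = -36 + 0 = -36)
I(0 - 8)*c(-34, D(6)) = -9*(-36) = 324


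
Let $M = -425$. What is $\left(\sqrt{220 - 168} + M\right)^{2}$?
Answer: $180677 - 1700 \sqrt{13} \approx 1.7455 \cdot 10^{5}$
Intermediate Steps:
$\left(\sqrt{220 - 168} + M\right)^{2} = \left(\sqrt{220 - 168} - 425\right)^{2} = \left(\sqrt{52} - 425\right)^{2} = \left(2 \sqrt{13} - 425\right)^{2} = \left(-425 + 2 \sqrt{13}\right)^{2}$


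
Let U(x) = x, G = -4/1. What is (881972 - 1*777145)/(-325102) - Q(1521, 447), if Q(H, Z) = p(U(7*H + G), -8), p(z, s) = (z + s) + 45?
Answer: -3472194187/325102 ≈ -10680.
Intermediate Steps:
G = -4 (G = -4*1 = -4)
p(z, s) = 45 + s + z (p(z, s) = (s + z) + 45 = 45 + s + z)
Q(H, Z) = 33 + 7*H (Q(H, Z) = 45 - 8 + (7*H - 4) = 45 - 8 + (-4 + 7*H) = 33 + 7*H)
(881972 - 1*777145)/(-325102) - Q(1521, 447) = (881972 - 1*777145)/(-325102) - (33 + 7*1521) = (881972 - 777145)*(-1/325102) - (33 + 10647) = 104827*(-1/325102) - 1*10680 = -104827/325102 - 10680 = -3472194187/325102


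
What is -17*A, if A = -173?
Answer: 2941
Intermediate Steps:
-17*A = -17*(-173) = 2941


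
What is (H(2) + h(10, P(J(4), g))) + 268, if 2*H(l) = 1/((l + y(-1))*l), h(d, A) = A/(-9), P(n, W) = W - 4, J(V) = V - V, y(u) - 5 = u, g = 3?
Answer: 19307/72 ≈ 268.15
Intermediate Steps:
y(u) = 5 + u
J(V) = 0
P(n, W) = -4 + W
h(d, A) = -A/9 (h(d, A) = A*(-⅑) = -A/9)
H(l) = 1/(2*l*(4 + l)) (H(l) = (1/((l + (5 - 1))*l))/2 = (1/((l + 4)*l))/2 = (1/((4 + l)*l))/2 = (1/(l*(4 + l)))/2 = 1/(2*l*(4 + l)))
(H(2) + h(10, P(J(4), g))) + 268 = ((½)/(2*(4 + 2)) - (-4 + 3)/9) + 268 = ((½)*(½)/6 - ⅑*(-1)) + 268 = ((½)*(½)*(⅙) + ⅑) + 268 = (1/24 + ⅑) + 268 = 11/72 + 268 = 19307/72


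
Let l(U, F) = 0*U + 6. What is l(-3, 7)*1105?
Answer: 6630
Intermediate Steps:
l(U, F) = 6 (l(U, F) = 0 + 6 = 6)
l(-3, 7)*1105 = 6*1105 = 6630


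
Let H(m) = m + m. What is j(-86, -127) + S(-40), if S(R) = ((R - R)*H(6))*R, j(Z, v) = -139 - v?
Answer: -12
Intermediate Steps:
H(m) = 2*m
S(R) = 0 (S(R) = ((R - R)*(2*6))*R = (0*12)*R = 0*R = 0)
j(-86, -127) + S(-40) = (-139 - 1*(-127)) + 0 = (-139 + 127) + 0 = -12 + 0 = -12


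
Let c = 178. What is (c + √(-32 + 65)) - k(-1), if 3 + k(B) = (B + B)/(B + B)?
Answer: 180 + √33 ≈ 185.74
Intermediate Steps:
k(B) = -2 (k(B) = -3 + (B + B)/(B + B) = -3 + (2*B)/((2*B)) = -3 + (2*B)*(1/(2*B)) = -3 + 1 = -2)
(c + √(-32 + 65)) - k(-1) = (178 + √(-32 + 65)) - (-2) = (178 + √33) - 1*(-2) = (178 + √33) + 2 = 180 + √33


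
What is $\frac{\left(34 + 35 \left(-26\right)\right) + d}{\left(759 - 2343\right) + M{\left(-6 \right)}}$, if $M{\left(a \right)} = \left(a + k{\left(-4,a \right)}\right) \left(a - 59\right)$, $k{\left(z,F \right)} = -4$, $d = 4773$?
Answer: $- \frac{3897}{934} \approx -4.1724$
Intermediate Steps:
$M{\left(a \right)} = \left(-59 + a\right) \left(-4 + a\right)$ ($M{\left(a \right)} = \left(a - 4\right) \left(a - 59\right) = \left(-4 + a\right) \left(-59 + a\right) = \left(-59 + a\right) \left(-4 + a\right)$)
$\frac{\left(34 + 35 \left(-26\right)\right) + d}{\left(759 - 2343\right) + M{\left(-6 \right)}} = \frac{\left(34 + 35 \left(-26\right)\right) + 4773}{\left(759 - 2343\right) + \left(236 + \left(-6\right)^{2} - -378\right)} = \frac{\left(34 - 910\right) + 4773}{\left(759 - 2343\right) + \left(236 + 36 + 378\right)} = \frac{-876 + 4773}{-1584 + 650} = \frac{3897}{-934} = 3897 \left(- \frac{1}{934}\right) = - \frac{3897}{934}$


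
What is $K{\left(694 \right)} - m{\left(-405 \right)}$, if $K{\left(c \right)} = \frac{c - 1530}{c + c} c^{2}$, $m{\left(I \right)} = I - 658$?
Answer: $-289029$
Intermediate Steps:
$m{\left(I \right)} = -658 + I$
$K{\left(c \right)} = \frac{c \left(-1530 + c\right)}{2}$ ($K{\left(c \right)} = \frac{-1530 + c}{2 c} c^{2} = \frac{c \left(-1530 + c\right)}{2}$)
$K{\left(694 \right)} - m{\left(-405 \right)} = \frac{1}{2} \cdot 694 \left(-1530 + 694\right) - \left(-658 - 405\right) = \frac{1}{2} \cdot 694 \left(-836\right) - -1063 = -290092 + 1063 = -289029$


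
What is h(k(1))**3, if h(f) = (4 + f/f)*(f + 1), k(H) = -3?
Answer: -1000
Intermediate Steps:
h(f) = 5 + 5*f (h(f) = (4 + 1)*(1 + f) = 5*(1 + f) = 5 + 5*f)
h(k(1))**3 = (5 + 5*(-3))**3 = (5 - 15)**3 = (-10)**3 = -1000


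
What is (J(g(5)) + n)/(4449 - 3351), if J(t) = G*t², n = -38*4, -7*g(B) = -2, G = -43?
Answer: -1270/8967 ≈ -0.14163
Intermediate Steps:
g(B) = 2/7 (g(B) = -⅐*(-2) = 2/7)
n = -152
J(t) = -43*t²
(J(g(5)) + n)/(4449 - 3351) = (-43*(2/7)² - 152)/(4449 - 3351) = (-43*4/49 - 152)/1098 = (-172/49 - 152)*(1/1098) = -7620/49*1/1098 = -1270/8967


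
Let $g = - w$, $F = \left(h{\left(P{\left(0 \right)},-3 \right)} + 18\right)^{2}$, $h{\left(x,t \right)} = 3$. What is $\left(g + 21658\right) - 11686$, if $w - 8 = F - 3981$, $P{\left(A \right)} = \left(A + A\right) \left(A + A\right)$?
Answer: $13504$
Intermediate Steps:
$P{\left(A \right)} = 4 A^{2}$ ($P{\left(A \right)} = 2 A 2 A = 4 A^{2}$)
$F = 441$ ($F = \left(3 + 18\right)^{2} = 21^{2} = 441$)
$w = -3532$ ($w = 8 + \left(441 - 3981\right) = 8 - 3540 = -3532$)
$g = 3532$ ($g = \left(-1\right) \left(-3532\right) = 3532$)
$\left(g + 21658\right) - 11686 = \left(3532 + 21658\right) - 11686 = 25190 - 11686 = 13504$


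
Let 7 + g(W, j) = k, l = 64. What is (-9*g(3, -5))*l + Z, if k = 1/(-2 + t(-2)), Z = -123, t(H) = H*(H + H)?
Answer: 3813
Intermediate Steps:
t(H) = 2*H**2 (t(H) = H*(2*H) = 2*H**2)
k = 1/6 (k = 1/(-2 + 2*(-2)**2) = 1/(-2 + 2*4) = 1/(-2 + 8) = 1/6 ≈ 0.16667)
g(W, j) = -41/6 (g(W, j) = -7 + 1/6 = -41/6)
(-9*g(3, -5))*l + Z = -9*(-41/6)*64 - 123 = (123/2)*64 - 123 = 3936 - 123 = 3813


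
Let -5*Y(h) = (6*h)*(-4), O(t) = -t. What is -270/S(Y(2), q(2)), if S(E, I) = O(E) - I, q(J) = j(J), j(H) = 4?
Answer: 675/34 ≈ 19.853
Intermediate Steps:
q(J) = 4
Y(h) = 24*h/5 (Y(h) = -6*h*(-4)/5 = -(-24)*h/5 = 24*h/5)
S(E, I) = -E - I
-270/S(Y(2), q(2)) = -270/(-24*2/5 - 1*4) = -270/(-1*48/5 - 4) = -270/(-48/5 - 4) = -270/(-68/5) = -270*(-5/68) = 675/34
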